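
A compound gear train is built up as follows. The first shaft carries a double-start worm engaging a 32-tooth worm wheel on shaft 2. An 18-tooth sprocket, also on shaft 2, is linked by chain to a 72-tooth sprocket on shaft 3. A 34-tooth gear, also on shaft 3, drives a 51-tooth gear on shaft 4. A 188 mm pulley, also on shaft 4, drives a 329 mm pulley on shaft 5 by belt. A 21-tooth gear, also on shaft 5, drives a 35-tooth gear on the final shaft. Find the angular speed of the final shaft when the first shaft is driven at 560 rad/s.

2 rad/s

Worm: ratio = 32/2 = 16, so shaft 2 turns at 560 / 16 = 35 rad/s.
Chain: ratio = 72/18 = 4, so shaft 3 turns at 35 / 4 = 8.75 rad/s.
Gear mesh: ratio = 51/34 = 1.5, so shaft 4 turns at 8.75 / 1.5 = 5.8333 rad/s.
Belt: ratio = 329/188 = 1.75, so shaft 5 turns at 5.8333 / 1.75 = 3.3333 rad/s.
Gear mesh: ratio = 35/21 = 1.6667, so the final shaft turns at 3.3333 / 1.6667 = 2 rad/s.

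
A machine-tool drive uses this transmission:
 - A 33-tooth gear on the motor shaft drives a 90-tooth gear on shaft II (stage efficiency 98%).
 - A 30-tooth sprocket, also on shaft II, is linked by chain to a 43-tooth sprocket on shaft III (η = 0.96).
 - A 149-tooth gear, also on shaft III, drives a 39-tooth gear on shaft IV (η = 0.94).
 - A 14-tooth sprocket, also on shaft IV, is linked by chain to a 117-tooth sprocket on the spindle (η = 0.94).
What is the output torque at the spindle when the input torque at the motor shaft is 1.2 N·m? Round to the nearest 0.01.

Gear mesh: ratio = 90/33 = 2.7273; torque at shaft II = 1.2 × 2.7273 × 0.98 = 3.2073 N·m.
Chain: ratio = 43/30 = 1.4333; torque at shaft III = 3.2073 × 1.4333 × 0.96 = 4.4132 N·m.
Gear mesh: ratio = 39/149 = 0.26174; torque at shaft IV = 4.4132 × 0.26174 × 0.94 = 1.0858 N·m.
Chain: ratio = 117/14 = 8.3571; torque at the spindle = 1.0858 × 8.3571 × 0.94 = 8.5299 N·m.

8.53 N·m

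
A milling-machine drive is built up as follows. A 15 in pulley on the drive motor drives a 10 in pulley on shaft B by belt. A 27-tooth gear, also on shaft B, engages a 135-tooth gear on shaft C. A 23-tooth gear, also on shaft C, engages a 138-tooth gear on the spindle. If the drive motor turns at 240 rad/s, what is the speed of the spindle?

belt 10/15 = 0.66667 → 240/0.66667 = 360 rad/s
gear mesh 135/27 = 5 → 360/5 = 72 rad/s
gear mesh 138/23 = 6 → 72/6 = 12 rad/s

12 rad/s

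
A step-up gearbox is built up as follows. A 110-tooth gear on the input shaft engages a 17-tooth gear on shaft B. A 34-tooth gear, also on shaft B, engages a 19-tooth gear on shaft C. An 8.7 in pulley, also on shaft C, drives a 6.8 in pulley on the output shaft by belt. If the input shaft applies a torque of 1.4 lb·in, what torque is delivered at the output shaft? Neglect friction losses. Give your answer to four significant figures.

Gear mesh: ratio = 17/110 = 0.15455; torque at shaft B = 1.4 × 0.15455 = 0.21636 lb·in.
Gear mesh: ratio = 19/34 = 0.55882; torque at shaft C = 0.21636 × 0.55882 = 0.12091 lb·in.
Belt: ratio = 6.8/8.7 = 0.78161; torque at the output shaft = 0.12091 × 0.78161 = 0.094504 lb·in.

0.09450 lb·in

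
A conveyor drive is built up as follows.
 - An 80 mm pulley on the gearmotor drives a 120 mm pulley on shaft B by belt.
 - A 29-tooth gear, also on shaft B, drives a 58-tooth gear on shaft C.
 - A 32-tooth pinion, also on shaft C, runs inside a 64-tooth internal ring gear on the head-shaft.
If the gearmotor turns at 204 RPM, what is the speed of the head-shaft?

34 RPM

Belt: ratio = 120/80 = 1.5, so shaft B turns at 204 / 1.5 = 136 RPM.
Gear mesh: ratio = 58/29 = 2, so shaft C turns at 136 / 2 = 68 RPM.
Internal gear: ratio = 64/32 = 2, so the head-shaft turns at 68 / 2 = 34 RPM.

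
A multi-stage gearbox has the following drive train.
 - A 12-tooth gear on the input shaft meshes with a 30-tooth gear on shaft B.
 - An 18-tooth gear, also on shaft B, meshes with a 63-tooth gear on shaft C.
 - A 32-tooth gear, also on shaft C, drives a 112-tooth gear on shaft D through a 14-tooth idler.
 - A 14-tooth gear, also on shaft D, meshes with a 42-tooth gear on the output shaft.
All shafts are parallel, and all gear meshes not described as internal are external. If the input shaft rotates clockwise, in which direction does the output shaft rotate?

counterclockwise

the input shaft → shaft B: external mesh, 1 reversal → CCW.
shaft B → shaft C: external mesh, 1 reversal → CW.
shaft C → shaft D: driver → idler → driven is 2 external meshes, 2 reversals → CW.
shaft D → the output shaft: external mesh, 1 reversal → CCW.
5 reversals in total — an odd number — so the output shaft turns opposite to the input shaft.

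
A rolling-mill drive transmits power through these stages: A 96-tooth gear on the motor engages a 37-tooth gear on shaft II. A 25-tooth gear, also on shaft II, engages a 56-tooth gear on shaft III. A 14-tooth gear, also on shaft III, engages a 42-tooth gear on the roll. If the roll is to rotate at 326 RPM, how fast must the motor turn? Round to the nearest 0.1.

Overall ratio R = 0.38542 × 2.24 × 3 = 2.59.
Required input speed = output speed × R = 326 × 2.59 = 844.34 RPM.

844.3 RPM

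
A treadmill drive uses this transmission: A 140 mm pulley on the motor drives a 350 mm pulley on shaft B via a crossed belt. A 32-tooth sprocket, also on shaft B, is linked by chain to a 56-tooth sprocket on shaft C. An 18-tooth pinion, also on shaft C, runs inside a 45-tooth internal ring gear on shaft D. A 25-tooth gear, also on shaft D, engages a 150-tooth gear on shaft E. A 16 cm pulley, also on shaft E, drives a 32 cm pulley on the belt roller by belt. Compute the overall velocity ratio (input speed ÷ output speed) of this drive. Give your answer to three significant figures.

Each stage contributes driven/driver: belt 350/140 = 2.5, chain 56/32 = 1.75, internal gear 45/18 = 2.5, gear mesh 150/25 = 6, belt 32/16 = 2.
Overall: 2.5 × 1.75 × 2.5 × 6 × 2 = 131.25.

131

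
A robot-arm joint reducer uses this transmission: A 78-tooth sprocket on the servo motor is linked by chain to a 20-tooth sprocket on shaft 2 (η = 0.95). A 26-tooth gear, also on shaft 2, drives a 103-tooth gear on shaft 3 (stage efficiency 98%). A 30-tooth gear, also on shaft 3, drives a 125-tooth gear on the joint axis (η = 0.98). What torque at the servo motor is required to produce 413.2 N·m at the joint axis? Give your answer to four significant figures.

Overall ratio R = 0.25641 × 3.9615 × 4.1667 = 4.2324; overall efficiency η = 0.95 × 0.98 × 0.98 = 0.9124.
Input torque = output torque / (R × η) = 413.2 / (4.2324 × 0.9124) = 107 N·m.

107.0 N·m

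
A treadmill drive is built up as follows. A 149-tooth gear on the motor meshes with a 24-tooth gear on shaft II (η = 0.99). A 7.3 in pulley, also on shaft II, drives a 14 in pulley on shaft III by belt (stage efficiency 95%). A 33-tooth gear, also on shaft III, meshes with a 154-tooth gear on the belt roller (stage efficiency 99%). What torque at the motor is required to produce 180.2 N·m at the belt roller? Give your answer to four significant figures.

Overall ratio R = 0.16107 × 1.9178 × 4.6667 = 1.4416; overall efficiency η = 0.99 × 0.95 × 0.99 = 0.9311.
Input torque = output torque / (R × η) = 180.2 / (1.4416 × 0.9311) = 134.25 N·m.

134.3 N·m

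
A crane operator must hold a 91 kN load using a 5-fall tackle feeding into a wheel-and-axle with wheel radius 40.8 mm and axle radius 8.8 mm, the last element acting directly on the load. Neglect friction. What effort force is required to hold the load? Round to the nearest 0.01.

3.93 kN

Block-and-tackle MA = number of supporting rope parts = 5.
Wheel-and-axle MA = R/r = 40.8/8.8 = 4.6364.
Combined ideal MA = 5 × 4.6364 = 23.182.
Effort = load / MA = 91 / 23.182 = 3.9255 kN.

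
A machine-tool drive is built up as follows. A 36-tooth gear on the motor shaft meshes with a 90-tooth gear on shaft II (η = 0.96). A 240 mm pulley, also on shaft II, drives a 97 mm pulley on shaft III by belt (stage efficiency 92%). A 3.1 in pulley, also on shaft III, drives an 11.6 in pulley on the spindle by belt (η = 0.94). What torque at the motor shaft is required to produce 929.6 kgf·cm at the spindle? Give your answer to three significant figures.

Overall ratio R = 2.5 × 0.40417 × 3.7419 = 3.7809; overall efficiency η = 0.96 × 0.92 × 0.94 = 0.8302.
Input torque = output torque / (R × η) = 929.6 / (3.7809 × 0.8302) = 296.15 kgf·cm.

296 kgf·cm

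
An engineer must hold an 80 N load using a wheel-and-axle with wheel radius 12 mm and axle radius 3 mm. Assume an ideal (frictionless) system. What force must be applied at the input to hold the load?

Wheel-and-axle MA = R/r = 12/3 = 4.
Effort = load / MA = 80 / 4 = 20 N.

20 N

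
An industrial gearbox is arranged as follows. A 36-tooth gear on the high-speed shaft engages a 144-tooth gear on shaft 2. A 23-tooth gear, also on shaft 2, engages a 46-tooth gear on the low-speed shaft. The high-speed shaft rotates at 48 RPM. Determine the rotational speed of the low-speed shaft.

the high-speed shaft → shaft 2 (gear mesh, 144/36): 48 ÷ 4 = 12 RPM
shaft 2 → the low-speed shaft (gear mesh, 46/23): 12 ÷ 2 = 6 RPM

6 RPM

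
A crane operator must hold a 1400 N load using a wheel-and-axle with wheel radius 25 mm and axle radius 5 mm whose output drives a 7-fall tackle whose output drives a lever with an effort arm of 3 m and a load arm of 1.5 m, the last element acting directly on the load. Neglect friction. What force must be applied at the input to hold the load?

20 N

Wheel-and-axle MA = R/r = 25/5 = 5.
Block-and-tackle MA = number of supporting rope parts = 7.
Lever MA = effort arm / load arm = 3/1.5 = 2.
Combined ideal MA = 5 × 7 × 2 = 70.
Effort = load / MA = 1400 / 70 = 20 N.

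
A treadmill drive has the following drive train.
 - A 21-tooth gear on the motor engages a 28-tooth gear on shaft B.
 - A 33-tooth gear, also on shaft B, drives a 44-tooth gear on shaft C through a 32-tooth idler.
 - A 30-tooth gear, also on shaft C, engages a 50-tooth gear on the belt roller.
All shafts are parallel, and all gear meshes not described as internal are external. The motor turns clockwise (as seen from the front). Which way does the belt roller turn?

the motor → shaft B: external mesh, 1 reversal → CCW.
shaft B → shaft C: driver → idler → driven is 2 external meshes, 2 reversals → CCW.
shaft C → the belt roller: external mesh, 1 reversal → CW.
4 reversals in total — an even number — so the belt roller turns the same way as the motor.

clockwise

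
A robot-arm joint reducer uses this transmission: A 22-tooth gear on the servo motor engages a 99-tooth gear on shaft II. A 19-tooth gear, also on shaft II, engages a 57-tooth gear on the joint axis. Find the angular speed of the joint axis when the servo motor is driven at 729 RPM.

54 RPM

gear mesh 99/22 = 4.5 → 729/4.5 = 162 RPM
gear mesh 57/19 = 3 → 162/3 = 54 RPM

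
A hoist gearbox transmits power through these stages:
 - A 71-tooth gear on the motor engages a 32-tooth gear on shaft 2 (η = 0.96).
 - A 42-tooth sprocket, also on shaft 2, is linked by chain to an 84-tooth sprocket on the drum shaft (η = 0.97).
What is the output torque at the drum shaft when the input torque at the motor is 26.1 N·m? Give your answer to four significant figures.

gear mesh 32/71 = 0.4507 → τ = 26.1·0.4507·0.96 = 11.293 N·m
chain 84/42 = 2 → τ = 11.293·2·0.97 = 21.908 N·m

21.91 N·m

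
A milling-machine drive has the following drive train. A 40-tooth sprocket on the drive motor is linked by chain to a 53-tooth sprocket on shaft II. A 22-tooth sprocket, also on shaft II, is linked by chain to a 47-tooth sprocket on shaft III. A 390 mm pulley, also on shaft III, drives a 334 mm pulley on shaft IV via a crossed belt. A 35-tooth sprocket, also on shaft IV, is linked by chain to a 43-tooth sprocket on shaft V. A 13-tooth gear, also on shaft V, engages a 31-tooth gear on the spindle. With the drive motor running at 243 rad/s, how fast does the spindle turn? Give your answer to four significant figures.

chain 53/40 = 1.325 → 243/1.325 = 183.4 rad/s
chain 47/22 = 2.1364 → 183.4/2.1364 = 85.845 rad/s
belt 334/390 = 0.85641 → 85.845/0.85641 = 100.24 rad/s
chain 43/35 = 1.2286 → 100.24/1.2286 = 81.589 rad/s
gear mesh 31/13 = 2.3846 → 81.589/2.3846 = 34.215 rad/s

34.21 rad/s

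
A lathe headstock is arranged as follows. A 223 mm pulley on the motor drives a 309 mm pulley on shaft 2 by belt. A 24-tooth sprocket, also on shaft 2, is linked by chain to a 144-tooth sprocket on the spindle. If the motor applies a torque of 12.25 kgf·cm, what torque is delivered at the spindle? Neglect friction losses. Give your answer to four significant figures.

After the belt (309/223): 12.25 × 1.3857 = 16.974 kgf·cm
After the chain (144/24): 16.974 × 6 = 101.85 kgf·cm

101.8 kgf·cm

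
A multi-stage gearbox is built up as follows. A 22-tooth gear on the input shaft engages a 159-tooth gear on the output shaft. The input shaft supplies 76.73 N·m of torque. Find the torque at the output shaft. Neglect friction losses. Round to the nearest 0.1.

554.5 N·m

Gear mesh: ratio = 159/22 = 7.2273; torque at the output shaft = 76.73 × 7.2273 = 554.55 N·m.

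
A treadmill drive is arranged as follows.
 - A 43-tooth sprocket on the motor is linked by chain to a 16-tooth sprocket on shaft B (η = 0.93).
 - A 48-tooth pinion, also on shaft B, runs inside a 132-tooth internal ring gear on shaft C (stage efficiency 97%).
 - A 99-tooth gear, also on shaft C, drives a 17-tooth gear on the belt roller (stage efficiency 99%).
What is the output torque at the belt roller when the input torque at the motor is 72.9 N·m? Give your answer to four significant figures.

chain 16/43 = 0.37209 → τ = 72.9·0.37209·0.93 = 25.227 N·m
internal gear 132/48 = 2.75 → τ = 25.227·2.75·0.97 = 67.292 N·m
gear mesh 17/99 = 0.17172 → τ = 67.292·0.17172·0.99 = 11.44 N·m

11.44 N·m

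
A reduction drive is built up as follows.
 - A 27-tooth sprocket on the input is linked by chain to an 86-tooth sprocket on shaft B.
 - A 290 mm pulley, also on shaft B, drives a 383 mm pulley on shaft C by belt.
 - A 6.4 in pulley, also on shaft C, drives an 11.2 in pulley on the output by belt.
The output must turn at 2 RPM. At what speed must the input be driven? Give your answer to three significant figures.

Overall ratio R = 3.1852 × 1.3207 × 1.75 = 7.3616.
Required input speed = output speed × R = 2 × 7.3616 = 14.723 RPM.

14.7 RPM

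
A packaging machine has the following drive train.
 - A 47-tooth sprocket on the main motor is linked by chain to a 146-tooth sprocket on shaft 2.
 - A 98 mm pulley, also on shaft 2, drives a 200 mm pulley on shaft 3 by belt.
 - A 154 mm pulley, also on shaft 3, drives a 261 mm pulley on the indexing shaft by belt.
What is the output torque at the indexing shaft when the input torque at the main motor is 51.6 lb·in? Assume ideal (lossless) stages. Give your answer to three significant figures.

After the chain (146/47): 51.6 × 3.1064 = 160.29 lb·in
After the belt (200/98): 160.29 × 2.0408 = 327.12 lb·in
After the belt (261/154): 327.12 × 1.6948 = 554.41 lb·in

554 lb·in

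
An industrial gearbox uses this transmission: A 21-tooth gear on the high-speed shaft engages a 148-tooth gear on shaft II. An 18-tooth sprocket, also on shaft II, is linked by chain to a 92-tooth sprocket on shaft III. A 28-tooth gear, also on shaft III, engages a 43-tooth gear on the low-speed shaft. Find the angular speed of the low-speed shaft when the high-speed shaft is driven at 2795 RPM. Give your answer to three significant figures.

50.5 RPM

gear mesh 148/21 = 7.0476 → 2795/7.0476 = 396.59 RPM
chain 92/18 = 5.1111 → 396.59/5.1111 = 77.593 RPM
gear mesh 43/28 = 1.5357 → 77.593/1.5357 = 50.526 RPM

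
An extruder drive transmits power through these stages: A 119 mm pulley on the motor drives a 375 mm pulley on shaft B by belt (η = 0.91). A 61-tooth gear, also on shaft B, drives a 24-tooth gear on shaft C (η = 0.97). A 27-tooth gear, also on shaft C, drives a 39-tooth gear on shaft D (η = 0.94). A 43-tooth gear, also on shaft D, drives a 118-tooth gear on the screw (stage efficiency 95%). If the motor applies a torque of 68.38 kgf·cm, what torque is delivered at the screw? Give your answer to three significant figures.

Belt: ratio = 375/119 = 3.1513; torque at shaft B = 68.38 × 3.1513 × 0.91 = 196.09 kgf·cm.
Gear mesh: ratio = 24/61 = 0.39344; torque at shaft C = 196.09 × 0.39344 × 0.97 = 74.836 kgf·cm.
Gear mesh: ratio = 39/27 = 1.4444; torque at shaft D = 74.836 × 1.4444 × 0.94 = 101.61 kgf·cm.
Gear mesh: ratio = 118/43 = 2.7442; torque at the screw = 101.61 × 2.7442 × 0.95 = 264.9 kgf·cm.

265 kgf·cm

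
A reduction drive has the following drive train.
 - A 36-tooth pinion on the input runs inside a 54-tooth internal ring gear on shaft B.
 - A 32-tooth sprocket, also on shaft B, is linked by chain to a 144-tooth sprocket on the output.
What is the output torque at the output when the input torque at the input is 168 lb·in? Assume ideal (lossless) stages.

1134 lb·in

internal gear 54/36 = 1.5 → τ = 168·1.5 = 252 lb·in
chain 144/32 = 4.5 → τ = 252·4.5 = 1134 lb·in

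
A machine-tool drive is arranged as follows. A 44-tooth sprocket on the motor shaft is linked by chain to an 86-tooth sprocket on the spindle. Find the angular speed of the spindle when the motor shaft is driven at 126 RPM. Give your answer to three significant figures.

chain 86/44 = 1.9545 → 126/1.9545 = 64.465 RPM

64.5 RPM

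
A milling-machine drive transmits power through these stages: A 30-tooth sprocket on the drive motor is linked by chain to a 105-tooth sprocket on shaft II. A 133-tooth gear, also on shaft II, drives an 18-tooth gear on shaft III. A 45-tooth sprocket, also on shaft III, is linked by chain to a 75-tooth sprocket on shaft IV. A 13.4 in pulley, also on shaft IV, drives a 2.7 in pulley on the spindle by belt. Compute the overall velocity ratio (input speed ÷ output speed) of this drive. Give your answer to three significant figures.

Each stage contributes driven/driver: chain 105/30 = 3.5, gear mesh 18/133 = 0.13534, chain 75/45 = 1.6667, belt 2.7/13.4 = 0.20149.
Overall: 3.5 × 0.13534 × 1.6667 × 0.20149 = 0.15907.

0.159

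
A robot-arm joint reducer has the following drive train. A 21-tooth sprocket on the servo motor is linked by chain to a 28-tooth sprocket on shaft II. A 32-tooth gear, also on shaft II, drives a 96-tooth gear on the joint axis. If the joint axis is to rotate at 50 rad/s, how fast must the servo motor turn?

Overall ratio R = 1.3333 × 3 = 4.
Required input speed = output speed × R = 50 × 4 = 200 rad/s.

200 rad/s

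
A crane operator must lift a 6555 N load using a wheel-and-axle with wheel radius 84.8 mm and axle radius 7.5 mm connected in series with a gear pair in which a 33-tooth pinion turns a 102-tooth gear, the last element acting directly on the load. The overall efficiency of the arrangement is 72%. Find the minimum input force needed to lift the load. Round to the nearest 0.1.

260.5 N

Wheel-and-axle MA = R/r = 84.8/7.5 = 11.307.
Gear pair MA = 102/33 = 3.0909.
Combined ideal MA = 11.307 × 3.0909 = 34.948.
Actual MA = 34.948 × 0.72 = 25.162.
Effort = load / actual MA = 6555 / 25.162 = 260.51 N.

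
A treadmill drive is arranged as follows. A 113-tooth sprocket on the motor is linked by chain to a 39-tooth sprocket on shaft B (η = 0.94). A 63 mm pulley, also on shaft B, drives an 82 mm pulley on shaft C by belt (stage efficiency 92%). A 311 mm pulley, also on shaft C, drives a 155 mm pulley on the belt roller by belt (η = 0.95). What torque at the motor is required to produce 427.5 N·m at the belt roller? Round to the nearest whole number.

2324 N·m

Overall ratio R = 0.34513 × 1.3016 × 0.49839 = 0.22389; overall efficiency η = 0.94 × 0.92 × 0.95 = 0.8216.
Input torque = output torque / (R × η) = 427.5 / (0.22389 × 0.8216) = 2324.2 N·m.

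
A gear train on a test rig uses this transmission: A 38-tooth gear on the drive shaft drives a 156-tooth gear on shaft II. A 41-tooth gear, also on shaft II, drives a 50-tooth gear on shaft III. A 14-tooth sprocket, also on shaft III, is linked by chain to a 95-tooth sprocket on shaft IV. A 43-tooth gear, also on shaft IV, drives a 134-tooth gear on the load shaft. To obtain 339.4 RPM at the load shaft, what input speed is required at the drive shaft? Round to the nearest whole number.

Overall ratio R = 4.1053 × 1.2195 × 6.7857 × 3.1163 = 105.87.
Required input speed = output speed × R = 339.4 × 105.87 = 35931 RPM.

35931 RPM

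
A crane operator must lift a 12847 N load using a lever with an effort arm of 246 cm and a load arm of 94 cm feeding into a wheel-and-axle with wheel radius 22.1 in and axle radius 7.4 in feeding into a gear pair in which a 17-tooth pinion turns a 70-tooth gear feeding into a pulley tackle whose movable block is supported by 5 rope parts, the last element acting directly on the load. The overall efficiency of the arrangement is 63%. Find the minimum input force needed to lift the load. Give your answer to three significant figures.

Lever MA = effort arm / load arm = 246/94 = 2.617.
Wheel-and-axle MA = R/r = 22.1/7.4 = 2.9865.
Gear pair MA = 70/17 = 4.1176.
Block-and-tackle MA = number of supporting rope parts = 5.
Combined ideal MA = 2.617 × 2.9865 × 4.1176 × 5 = 160.91.
Actual MA = 160.91 × 0.63 = 101.37.
Effort = load / actual MA = 12847 / 101.37 = 126.73 N.

127 N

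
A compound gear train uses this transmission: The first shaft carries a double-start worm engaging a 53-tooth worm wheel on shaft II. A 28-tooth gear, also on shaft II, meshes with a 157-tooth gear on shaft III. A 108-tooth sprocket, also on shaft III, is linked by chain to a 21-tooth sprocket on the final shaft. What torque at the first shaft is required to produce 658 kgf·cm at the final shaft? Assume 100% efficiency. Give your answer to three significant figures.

22.8 kgf·cm

Overall ratio R = 26.5 × 5.6071 × 0.19444 = 28.892.
Input torque = output torque / R = 658 / 28.892 = 22.774 kgf·cm.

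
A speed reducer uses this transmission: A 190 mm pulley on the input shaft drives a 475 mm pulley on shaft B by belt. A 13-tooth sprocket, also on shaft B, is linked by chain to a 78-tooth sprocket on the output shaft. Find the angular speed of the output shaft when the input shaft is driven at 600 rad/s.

40 rad/s

the input shaft → shaft B (belt, 475/190): 600 ÷ 2.5 = 240 rad/s
shaft B → the output shaft (chain, 78/13): 240 ÷ 6 = 40 rad/s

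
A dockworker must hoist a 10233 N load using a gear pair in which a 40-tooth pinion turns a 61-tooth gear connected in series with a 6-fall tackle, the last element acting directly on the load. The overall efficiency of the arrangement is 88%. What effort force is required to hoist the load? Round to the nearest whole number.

Gear pair MA = 61/40 = 1.525.
Block-and-tackle MA = number of supporting rope parts = 6.
Combined ideal MA = 1.525 × 6 = 9.15.
Actual MA = 9.15 × 0.88 = 8.052.
Effort = load / actual MA = 10233 / 8.052 = 1270.9 N.

1271 N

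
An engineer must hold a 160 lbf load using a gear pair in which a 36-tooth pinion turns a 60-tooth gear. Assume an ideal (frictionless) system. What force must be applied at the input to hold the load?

Gear pair MA = 60/36 = 1.6667.
Effort = load / MA = 160 / 1.6667 = 96 lbf.

96 lbf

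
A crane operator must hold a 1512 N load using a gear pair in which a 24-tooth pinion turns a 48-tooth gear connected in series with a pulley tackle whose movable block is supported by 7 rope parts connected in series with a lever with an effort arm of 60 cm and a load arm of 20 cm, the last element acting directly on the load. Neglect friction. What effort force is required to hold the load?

36 N

Gear pair MA = 48/24 = 2.
Block-and-tackle MA = number of supporting rope parts = 7.
Lever MA = effort arm / load arm = 60/20 = 3.
Combined ideal MA = 2 × 7 × 3 = 42.
Effort = load / MA = 1512 / 42 = 36 N.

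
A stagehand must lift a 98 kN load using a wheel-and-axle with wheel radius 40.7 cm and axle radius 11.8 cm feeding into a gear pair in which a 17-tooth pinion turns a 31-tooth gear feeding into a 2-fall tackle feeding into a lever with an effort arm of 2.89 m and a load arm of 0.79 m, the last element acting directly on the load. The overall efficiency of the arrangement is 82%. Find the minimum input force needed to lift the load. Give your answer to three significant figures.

2.60 kN

Wheel-and-axle MA = R/r = 40.7/11.8 = 3.4492.
Gear pair MA = 31/17 = 1.8235.
Block-and-tackle MA = number of supporting rope parts = 2.
Lever MA = effort arm / load arm = 2.89/0.79 = 3.6582.
Combined ideal MA = 3.4492 × 1.8235 × 2 × 3.6582 = 46.018.
Actual MA = 46.018 × 0.82 = 37.735.
Effort = load / actual MA = 98 / 37.735 = 2.5971 kN.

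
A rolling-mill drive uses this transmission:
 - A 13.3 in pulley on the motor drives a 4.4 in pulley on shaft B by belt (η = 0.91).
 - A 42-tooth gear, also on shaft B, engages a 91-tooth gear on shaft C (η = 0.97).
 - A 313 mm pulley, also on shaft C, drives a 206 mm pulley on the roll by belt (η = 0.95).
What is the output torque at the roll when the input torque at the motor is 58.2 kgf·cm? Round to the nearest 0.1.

23.0 kgf·cm

Belt: ratio = 4.4/13.3 = 0.33083; torque at shaft B = 58.2 × 0.33083 × 0.91 = 17.521 kgf·cm.
Gear mesh: ratio = 91/42 = 2.1667; torque at shaft C = 17.521 × 2.1667 × 0.97 = 36.824 kgf·cm.
Belt: ratio = 206/313 = 0.65815; torque at the roll = 36.824 × 0.65815 × 0.95 = 23.024 kgf·cm.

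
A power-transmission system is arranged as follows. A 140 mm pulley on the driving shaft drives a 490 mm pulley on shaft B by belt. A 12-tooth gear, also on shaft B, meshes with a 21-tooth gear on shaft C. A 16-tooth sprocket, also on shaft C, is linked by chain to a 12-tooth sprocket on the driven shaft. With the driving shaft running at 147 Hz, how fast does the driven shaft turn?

32 Hz

belt 490/140 = 3.5 → 147/3.5 = 42 Hz
gear mesh 21/12 = 1.75 → 42/1.75 = 24 Hz
chain 12/16 = 0.75 → 24/0.75 = 32 Hz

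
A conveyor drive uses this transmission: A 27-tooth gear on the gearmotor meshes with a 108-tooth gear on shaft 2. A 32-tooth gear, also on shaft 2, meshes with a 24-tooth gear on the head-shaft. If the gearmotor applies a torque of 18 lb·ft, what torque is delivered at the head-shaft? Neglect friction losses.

54 lb·ft

After the gear mesh (108/27): 18 × 4 = 72 lb·ft
After the gear mesh (24/32): 72 × 0.75 = 54 lb·ft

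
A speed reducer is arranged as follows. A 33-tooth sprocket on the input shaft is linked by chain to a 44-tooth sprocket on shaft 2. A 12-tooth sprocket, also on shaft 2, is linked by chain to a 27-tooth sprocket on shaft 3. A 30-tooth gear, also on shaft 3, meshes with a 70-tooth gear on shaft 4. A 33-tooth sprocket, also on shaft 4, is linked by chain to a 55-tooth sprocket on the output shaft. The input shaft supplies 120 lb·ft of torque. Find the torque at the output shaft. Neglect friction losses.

1400 lb·ft

After the chain (44/33): 120 × 1.3333 = 160 lb·ft
After the chain (27/12): 160 × 2.25 = 360 lb·ft
After the gear mesh (70/30): 360 × 2.3333 = 840 lb·ft
After the chain (55/33): 840 × 1.6667 = 1400 lb·ft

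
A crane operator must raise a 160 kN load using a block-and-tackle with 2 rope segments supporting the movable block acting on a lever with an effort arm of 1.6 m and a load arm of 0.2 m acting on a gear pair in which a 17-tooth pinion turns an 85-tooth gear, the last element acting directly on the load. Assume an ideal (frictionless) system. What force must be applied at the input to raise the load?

2 kN

Block-and-tackle MA = number of supporting rope parts = 2.
Lever MA = effort arm / load arm = 1.6/0.2 = 8.
Gear pair MA = 85/17 = 5.
Combined ideal MA = 2 × 8 × 5 = 80.
Effort = load / MA = 160 / 80 = 2 kN.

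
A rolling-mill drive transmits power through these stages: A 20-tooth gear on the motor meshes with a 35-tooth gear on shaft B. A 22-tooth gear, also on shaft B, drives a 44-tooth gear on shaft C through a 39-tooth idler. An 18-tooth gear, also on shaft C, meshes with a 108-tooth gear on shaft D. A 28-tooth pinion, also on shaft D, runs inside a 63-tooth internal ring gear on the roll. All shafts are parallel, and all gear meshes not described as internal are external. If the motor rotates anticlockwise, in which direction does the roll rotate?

the motor → shaft B: external mesh, 1 reversal → CW.
shaft B → shaft C: driver → idler → driven is 2 external meshes, 2 reversals → CW.
shaft C → shaft D: external mesh, 1 reversal → CCW.
shaft D → the roll: internal mesh, same direction → CCW.
4 reversals in total — an even number — so the roll turns the same way as the motor.

anticlockwise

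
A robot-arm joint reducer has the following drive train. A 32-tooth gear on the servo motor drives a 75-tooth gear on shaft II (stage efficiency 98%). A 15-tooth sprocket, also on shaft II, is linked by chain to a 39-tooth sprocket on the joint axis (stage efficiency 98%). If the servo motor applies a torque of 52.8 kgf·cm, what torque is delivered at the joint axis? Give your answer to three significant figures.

gear mesh 75/32 = 2.3438 → τ = 52.8·2.3438·0.98 = 121.27 kgf·cm
chain 39/15 = 2.6 → τ = 121.27·2.6·0.98 = 309.01 kgf·cm

309 kgf·cm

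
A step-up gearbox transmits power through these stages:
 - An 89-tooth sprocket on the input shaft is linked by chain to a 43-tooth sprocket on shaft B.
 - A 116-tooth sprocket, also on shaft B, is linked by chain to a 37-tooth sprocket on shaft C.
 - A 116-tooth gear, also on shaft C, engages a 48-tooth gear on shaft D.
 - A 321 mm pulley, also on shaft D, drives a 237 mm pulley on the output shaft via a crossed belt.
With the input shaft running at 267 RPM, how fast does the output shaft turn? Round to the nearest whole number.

chain 43/89 = 0.48315 → 267/0.48315 = 552.63 RPM
chain 37/116 = 0.31897 → 552.63/0.31897 = 1732.6 RPM
gear mesh 48/116 = 0.41379 → 1732.6/0.41379 = 4187 RPM
belt 237/321 = 0.73832 → 4187/0.73832 = 5671 RPM

5671 RPM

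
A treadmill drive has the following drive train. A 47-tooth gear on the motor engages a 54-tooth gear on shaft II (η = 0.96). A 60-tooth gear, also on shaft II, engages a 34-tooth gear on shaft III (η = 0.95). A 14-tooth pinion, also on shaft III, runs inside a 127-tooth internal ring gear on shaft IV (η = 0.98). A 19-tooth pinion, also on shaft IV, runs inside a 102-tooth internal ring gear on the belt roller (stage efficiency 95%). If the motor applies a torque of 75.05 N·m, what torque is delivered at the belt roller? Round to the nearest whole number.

2020 N·m

After the gear mesh (54/47): 75.05 × 1.1489 × 0.96 = 82.779 N·m
After the gear mesh (34/60): 82.779 × 0.56667 × 0.95 = 44.562 N·m
After the internal gear (127/14): 44.562 × 9.0714 × 0.98 = 396.16 N·m
After the internal gear (102/19): 396.16 × 5.3684 × 0.95 = 2020.4 N·m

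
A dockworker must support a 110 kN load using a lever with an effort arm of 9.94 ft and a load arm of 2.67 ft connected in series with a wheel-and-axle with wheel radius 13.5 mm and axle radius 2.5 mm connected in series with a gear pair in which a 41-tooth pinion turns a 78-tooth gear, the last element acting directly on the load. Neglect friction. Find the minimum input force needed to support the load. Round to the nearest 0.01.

Lever MA = effort arm / load arm = 9.94/2.67 = 3.7228.
Wheel-and-axle MA = R/r = 13.5/2.5 = 5.4.
Gear pair MA = 78/41 = 1.9024.
Combined ideal MA = 3.7228 × 5.4 × 1.9024 = 38.245.
Effort = load / MA = 110 / 38.245 = 2.8762 kN.

2.88 kN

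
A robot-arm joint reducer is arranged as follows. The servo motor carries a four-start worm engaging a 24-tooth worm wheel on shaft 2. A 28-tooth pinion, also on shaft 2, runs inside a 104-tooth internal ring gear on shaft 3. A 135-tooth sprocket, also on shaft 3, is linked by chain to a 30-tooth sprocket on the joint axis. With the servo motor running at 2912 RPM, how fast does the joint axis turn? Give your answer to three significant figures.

the servo motor → shaft 2 (worm, 24/4): 2912 ÷ 6 = 485.33 RPM
shaft 2 → shaft 3 (internal gear, 104/28): 485.33 ÷ 3.7143 = 130.67 RPM
shaft 3 → the joint axis (chain, 30/135): 130.67 ÷ 0.22222 = 588 RPM

588 RPM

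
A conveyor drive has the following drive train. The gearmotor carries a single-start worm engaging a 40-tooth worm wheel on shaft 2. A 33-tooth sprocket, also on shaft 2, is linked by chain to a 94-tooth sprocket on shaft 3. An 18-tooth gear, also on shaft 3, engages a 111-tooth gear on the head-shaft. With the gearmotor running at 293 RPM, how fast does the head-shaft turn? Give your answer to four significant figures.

0.4170 RPM

the gearmotor → shaft 2 (worm, 40/1): 293 ÷ 40 = 7.325 RPM
shaft 2 → shaft 3 (chain, 94/33): 7.325 ÷ 2.8485 = 2.5715 RPM
shaft 3 → the head-shaft (gear mesh, 111/18): 2.5715 ÷ 6.1667 = 0.41701 RPM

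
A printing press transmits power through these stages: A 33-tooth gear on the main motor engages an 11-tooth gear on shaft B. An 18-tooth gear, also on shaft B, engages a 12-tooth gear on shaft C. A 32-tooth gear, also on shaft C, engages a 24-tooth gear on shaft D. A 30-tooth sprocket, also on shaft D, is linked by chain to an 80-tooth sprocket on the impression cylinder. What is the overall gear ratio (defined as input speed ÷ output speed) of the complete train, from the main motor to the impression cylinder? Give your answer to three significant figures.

0.444

Each stage contributes driven/driver: gear mesh 11/33 = 0.33333, gear mesh 12/18 = 0.66667, gear mesh 24/32 = 0.75, chain 80/30 = 2.6667.
Overall: 0.33333 × 0.66667 × 0.75 × 2.6667 = 0.44444.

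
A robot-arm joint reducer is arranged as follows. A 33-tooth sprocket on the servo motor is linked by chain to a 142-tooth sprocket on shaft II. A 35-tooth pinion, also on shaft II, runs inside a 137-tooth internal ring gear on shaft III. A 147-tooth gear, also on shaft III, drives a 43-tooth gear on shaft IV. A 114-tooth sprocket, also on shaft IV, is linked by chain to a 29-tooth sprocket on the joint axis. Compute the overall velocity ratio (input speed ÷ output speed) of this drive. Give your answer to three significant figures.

1.25

Each stage contributes driven/driver: chain 142/33 = 4.303, internal gear 137/35 = 3.9143, gear mesh 43/147 = 0.29252, chain 29/114 = 0.25439.
Overall: 4.303 × 3.9143 × 0.29252 × 0.25439 = 1.2533.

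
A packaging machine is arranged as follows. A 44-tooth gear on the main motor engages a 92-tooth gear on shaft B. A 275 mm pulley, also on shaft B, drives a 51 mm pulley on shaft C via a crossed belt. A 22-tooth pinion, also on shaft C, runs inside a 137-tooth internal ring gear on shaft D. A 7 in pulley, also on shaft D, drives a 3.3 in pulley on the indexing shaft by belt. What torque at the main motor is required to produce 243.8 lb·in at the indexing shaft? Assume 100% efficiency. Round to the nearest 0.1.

214.2 lb·in

Overall ratio R = 2.0909 × 0.18545 × 6.2273 × 0.47143 = 1.1384.
Input torque = output torque / R = 243.8 / 1.1384 = 214.16 lb·in.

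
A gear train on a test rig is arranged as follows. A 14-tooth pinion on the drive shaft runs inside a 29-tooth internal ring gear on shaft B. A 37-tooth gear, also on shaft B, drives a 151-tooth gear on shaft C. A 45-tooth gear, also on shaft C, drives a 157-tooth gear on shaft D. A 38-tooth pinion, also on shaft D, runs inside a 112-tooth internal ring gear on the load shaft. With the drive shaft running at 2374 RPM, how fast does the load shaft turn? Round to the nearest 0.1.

27.3 RPM

Internal gear: ratio = 29/14 = 2.0714, so shaft B turns at 2374 / 2.0714 = 1146.1 RPM.
Gear mesh: ratio = 151/37 = 4.0811, so shaft C turns at 1146.1 / 4.0811 = 280.82 RPM.
Gear mesh: ratio = 157/45 = 3.4889, so shaft D turns at 280.82 / 3.4889 = 80.491 RPM.
Internal gear: ratio = 112/38 = 2.9474, so the load shaft turns at 80.491 / 2.9474 = 27.31 RPM.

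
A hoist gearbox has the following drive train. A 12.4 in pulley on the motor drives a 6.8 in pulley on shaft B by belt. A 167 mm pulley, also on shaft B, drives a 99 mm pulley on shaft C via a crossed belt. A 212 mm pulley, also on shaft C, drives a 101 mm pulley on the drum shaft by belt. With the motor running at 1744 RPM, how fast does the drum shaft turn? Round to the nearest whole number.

11260 RPM

belt 6.8/12.4 = 0.54839 → 1744/0.54839 = 3180.2 RPM
belt 99/167 = 0.59281 → 3180.2/0.59281 = 5364.6 RPM
belt 101/212 = 0.47642 → 5364.6/0.47642 = 11260 RPM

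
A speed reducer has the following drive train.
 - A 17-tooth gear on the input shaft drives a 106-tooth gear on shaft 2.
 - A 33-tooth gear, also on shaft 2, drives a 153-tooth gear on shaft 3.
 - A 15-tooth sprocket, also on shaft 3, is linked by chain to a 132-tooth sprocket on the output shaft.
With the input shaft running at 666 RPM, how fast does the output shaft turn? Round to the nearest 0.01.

2.62 RPM

gear mesh 106/17 = 6.2353 → 666/6.2353 = 106.81 RPM
gear mesh 153/33 = 4.6364 → 106.81/4.6364 = 23.038 RPM
chain 132/15 = 8.8 → 23.038/8.8 = 2.6179 RPM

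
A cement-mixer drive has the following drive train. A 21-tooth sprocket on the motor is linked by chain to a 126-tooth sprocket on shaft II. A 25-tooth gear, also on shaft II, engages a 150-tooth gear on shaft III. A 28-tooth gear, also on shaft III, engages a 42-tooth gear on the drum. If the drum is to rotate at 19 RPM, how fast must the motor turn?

Overall ratio R = 6 × 6 × 1.5 = 54.
Required input speed = output speed × R = 19 × 54 = 1026 RPM.

1026 RPM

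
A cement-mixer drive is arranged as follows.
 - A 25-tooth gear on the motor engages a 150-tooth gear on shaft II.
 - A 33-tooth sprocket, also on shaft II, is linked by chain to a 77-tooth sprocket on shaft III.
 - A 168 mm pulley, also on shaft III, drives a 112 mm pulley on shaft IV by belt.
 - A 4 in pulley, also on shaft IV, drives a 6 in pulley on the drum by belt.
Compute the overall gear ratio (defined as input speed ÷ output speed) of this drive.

Each stage contributes driven/driver: gear mesh 150/25 = 6, chain 77/33 = 2.3333, belt 112/168 = 0.66667, belt 6/4 = 1.5.
Overall: 6 × 2.3333 × 0.66667 × 1.5 = 14.

14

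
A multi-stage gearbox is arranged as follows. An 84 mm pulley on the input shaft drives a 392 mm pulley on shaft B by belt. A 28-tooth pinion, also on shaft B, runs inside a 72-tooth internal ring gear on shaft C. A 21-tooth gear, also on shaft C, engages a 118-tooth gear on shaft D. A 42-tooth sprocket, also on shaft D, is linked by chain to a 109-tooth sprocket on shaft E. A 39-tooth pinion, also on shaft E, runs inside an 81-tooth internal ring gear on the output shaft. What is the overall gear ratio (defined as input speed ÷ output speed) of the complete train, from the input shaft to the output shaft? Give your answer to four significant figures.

363.4

Each stage contributes driven/driver: belt 392/84 = 4.6667, internal gear 72/28 = 2.5714, gear mesh 118/21 = 5.619, chain 109/42 = 2.5952, internal gear 81/39 = 2.0769.
Overall: 4.6667 × 2.5714 × 5.619 × 2.5952 × 2.0769 = 363.45.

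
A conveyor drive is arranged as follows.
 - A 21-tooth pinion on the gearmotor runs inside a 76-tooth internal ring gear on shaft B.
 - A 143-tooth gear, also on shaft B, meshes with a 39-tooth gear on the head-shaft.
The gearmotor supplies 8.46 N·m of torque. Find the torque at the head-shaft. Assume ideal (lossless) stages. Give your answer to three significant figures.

After the internal gear (76/21): 8.46 × 3.619 = 30.617 N·m
After the gear mesh (39/143): 30.617 × 0.27273 = 8.3501 N·m

8.35 N·m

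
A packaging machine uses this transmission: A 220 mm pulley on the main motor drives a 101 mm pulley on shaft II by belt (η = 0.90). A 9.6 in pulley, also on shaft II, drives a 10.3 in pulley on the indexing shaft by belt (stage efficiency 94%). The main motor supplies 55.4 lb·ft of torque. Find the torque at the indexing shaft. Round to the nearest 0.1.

belt 101/220 = 0.45909 → τ = 55.4·0.45909·0.90 = 22.89 lb·ft
belt 10.3/9.6 = 1.0729 → τ = 22.89·1.0729·0.94 = 23.086 lb·ft

23.1 lb·ft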